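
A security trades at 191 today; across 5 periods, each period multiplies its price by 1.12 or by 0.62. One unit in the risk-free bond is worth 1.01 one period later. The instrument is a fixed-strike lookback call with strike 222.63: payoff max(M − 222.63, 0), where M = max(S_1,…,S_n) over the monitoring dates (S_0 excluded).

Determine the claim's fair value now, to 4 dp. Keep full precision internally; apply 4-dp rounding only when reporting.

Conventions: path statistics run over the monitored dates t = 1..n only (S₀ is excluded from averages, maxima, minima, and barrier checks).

price = 44.0474

Risk-neutral up-probability p* = (R−d)/(u−d) = (1.01−0.62)/(1.12−0.62) = 0.7800; the claim prices as the p*-weighted sum of path payoffs discounted by R^5.
Enumerate all 2^5 = 32 price paths (U = up ×1.12, D = down ×0.62); each path with k up-moves has probability p*^k·(1−p*)^(5−k).
DDDDD: M=118.4200, payoff=0.0000, prob=0.000515
UDDDD: M=213.9200, payoff=0.0000, prob=0.001827
DUDDD: M=132.6304, payoff=0.0000, prob=0.001827
UUDDD: M=239.5904, payoff=16.9604, prob=0.006478
DDUDD: M=118.4200, payoff=0.0000, prob=0.001827
UDUDD: M=213.9200, payoff=0.0000, prob=0.006478
DUUDD: M=148.5460, payoff=0.0000, prob=0.006478
UUUDD: M=268.3412, payoff=45.7112, prob=0.022968
DDDUD: M=118.4200, payoff=0.0000, prob=0.001827
UDDUD: M=213.9200, payoff=0.0000, prob=0.006478
DUDUD: M=132.6304, payoff=0.0000, prob=0.006478
UUDUD: M=239.5904, payoff=16.9604, prob=0.022968
DDUUD: M=118.4200, payoff=0.0000, prob=0.006478
UDUUD: M=213.9200, payoff=0.0000, prob=0.022968
DUUUD: M=166.3716, payoff=0.0000, prob=0.022968
UUUUD: M=300.5422, payoff=77.9122, prob=0.081433
DDDDU: M=118.4200, payoff=0.0000, prob=0.001827
UDDDU: M=213.9200, payoff=0.0000, prob=0.006478
DUDDU: M=132.6304, payoff=0.0000, prob=0.006478
UUDDU: M=239.5904, payoff=16.9604, prob=0.022968
DDUDU: M=118.4200, payoff=0.0000, prob=0.006478
UDUDU: M=213.9200, payoff=0.0000, prob=0.022968
DUUDU: M=148.5460, payoff=0.0000, prob=0.022968
UUUDU: M=268.3412, payoff=45.7112, prob=0.081433
DDDUU: M=118.4200, payoff=0.0000, prob=0.006478
UDDUU: M=213.9200, payoff=0.0000, prob=0.022968
DUDUU: M=132.6304, payoff=0.0000, prob=0.022968
UUDUU: M=239.5904, payoff=16.9604, prob=0.081433
DDUUU: M=118.4200, payoff=0.0000, prob=0.022968
UDUUU: M=213.9200, payoff=0.0000, prob=0.081433
DUUUU: M=186.3362, payoff=0.0000, prob=0.081433
UUUUU: M=336.6073, payoff=113.9773, prob=0.288717
Price = Σ prob·payoff / R^5 = 46.294292 / 1.051010 = 44.0474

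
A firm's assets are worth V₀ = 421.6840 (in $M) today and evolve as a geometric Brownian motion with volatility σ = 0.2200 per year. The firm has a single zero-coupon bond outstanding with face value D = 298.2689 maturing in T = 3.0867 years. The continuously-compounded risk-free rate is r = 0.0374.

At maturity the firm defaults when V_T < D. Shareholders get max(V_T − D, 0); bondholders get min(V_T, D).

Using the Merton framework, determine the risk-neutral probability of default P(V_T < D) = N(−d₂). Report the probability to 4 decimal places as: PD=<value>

PD=0.1584

Equity is a call on the firm's assets struck at D = 298.2689:
d₁ = [ln(V₀/D) + (r + σ²/2)T] / (σ√T)
   = [ln(421.6840/298.2689) + (0.0374 + 0.5·0.2200²)·3.0867] / (0.2200·√3.0867)
   = [0.346261 + 0.190141] / 0.386518 = 1.387778
d₂ = d₁ − σ√T = 1.387778 − 0.386518 = 1.001260
risk-neutral PD = N(−d₂) = N(-1.001260) = 0.158351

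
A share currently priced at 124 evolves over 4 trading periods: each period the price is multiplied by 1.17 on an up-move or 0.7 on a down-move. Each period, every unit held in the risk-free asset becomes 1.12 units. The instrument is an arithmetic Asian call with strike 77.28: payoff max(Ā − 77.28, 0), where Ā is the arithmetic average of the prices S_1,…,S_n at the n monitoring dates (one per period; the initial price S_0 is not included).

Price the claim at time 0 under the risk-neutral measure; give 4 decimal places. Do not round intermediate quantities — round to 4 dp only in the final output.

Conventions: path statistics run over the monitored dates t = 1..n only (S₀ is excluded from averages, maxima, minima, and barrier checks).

Risk-neutral up-probability p* = (R−d)/(u−d) = (1.12−0.7)/(1.17−0.7) = 0.8936; the claim prices as the p*-weighted sum of path payoffs discounted by R^4.
Enumerate all 2^4 = 16 price paths (U = up ×1.17, D = down ×0.7); each path with k up-moves has probability p*^k·(1−p*)^(4−k).
DDDD: Ā=54.9661, payoff=0.0000, prob=0.000128
UDDD: Ā=91.8719, payoff=14.5919, prob=0.001076
DUDD: Ā=77.3019, payoff=0.0219, prob=0.001076
UUDD: Ā=129.2046, payoff=51.9246, prob=0.009037
DDUD: Ā=67.1029, payoff=0.0000, prob=0.001076
UDUD: Ā=112.1577, payoff=34.8777, prob=0.009037
DUUD: Ā=97.5877, payoff=20.3077, prob=0.009037
UUUD: Ā=163.1109, payoff=85.8309, prob=0.075915
DDDU: Ā=59.9636, payoff=0.0000, prob=0.001076
UDDU: Ā=100.2249, payoff=22.9449, prob=0.009037
DUDU: Ā=85.6549, payoff=8.3749, prob=0.009037
UUDU: Ā=143.1660, payoff=65.8860, prob=0.075915
DDUU: Ā=75.4559, payoff=0.0000, prob=0.009037
UDUU: Ā=126.1191, payoff=48.8391, prob=0.075915
DUUU: Ā=111.5491, payoff=34.2691, prob=0.075915
UUUU: Ā=186.4464, payoff=109.1664, prob=0.637684
Price = Σ prob·payoff / R^4 = 88.707191 / 1.573519 = 56.3750

price = 56.3750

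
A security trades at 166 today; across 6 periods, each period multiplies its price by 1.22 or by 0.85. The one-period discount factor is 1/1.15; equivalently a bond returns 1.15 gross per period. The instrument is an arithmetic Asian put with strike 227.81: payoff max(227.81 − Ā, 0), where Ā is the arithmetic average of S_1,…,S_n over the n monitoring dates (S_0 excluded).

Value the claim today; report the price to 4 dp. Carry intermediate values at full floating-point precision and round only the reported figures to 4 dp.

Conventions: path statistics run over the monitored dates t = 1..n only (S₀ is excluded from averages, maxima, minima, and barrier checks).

price = 3.3666

Under the martingale measure an up-move has probability p* = 0.8108; value the claim as the probability-weighted average of per-path payoffs, discounted 6 periods at R = 1.15.
Enumerate all 2^6 = 64 price paths (U = up ×1.22, D = down ×0.85); each path with k up-moves has probability p*^k·(1−p*)^(6−k).
DDDDDD: Ā=97.6491, payoff=130.1609, prob=0.000046
UDDDDD: Ā=140.1552, payoff=87.6548, prob=0.000197
DUDDDD: Ā=129.9185, payoff=97.8915, prob=0.000197
UUDDDD: Ā=186.4713, payoff=41.3387, prob=0.000842
DDUDDD: Ā=121.2174, payoff=106.5926, prob=0.000197
UDUDDD: Ā=173.9826, payoff=53.8274, prob=0.000842
DUUDDD: Ā=163.7459, payoff=64.0641, prob=0.000842
UUUDDD: Ā=235.0235, payoff=0.0000, prob=0.003610
DDDUDD: Ā=113.8214, payoff=113.9886, prob=0.000197
UDDUDD: Ā=163.3672, payoff=64.4428, prob=0.000842
DUDUDD: Ā=153.1305, payoff=74.6795, prob=0.000842
UUDUDD: Ā=219.7873, payoff=8.0227, prob=0.003610
DDUUDD: Ā=144.4293, payoff=83.3807, prob=0.000842
UDUUDD: Ā=207.2985, payoff=20.5115, prob=0.003610
DUUUDD: Ā=197.0619, payoff=30.7481, prob=0.003610
UUUUDD: Ā=282.8418, payoff=0.0000, prob=0.015469
DDDDUD: Ā=107.5348, payoff=120.2752, prob=0.000197
UDDDUD: Ā=154.3440, payoff=73.4660, prob=0.000842
DUDDUD: Ā=144.1074, payoff=83.7026, prob=0.000842
UUDDUD: Ā=206.8365, payoff=20.9735, prob=0.003610
DDUDUD: Ā=135.4062, payoff=92.4038, prob=0.000842
UDUDUD: Ā=194.3477, payoff=33.4623, prob=0.003610
DUUDUD: Ā=184.1111, payoff=43.6989, prob=0.003610
UUUDUD: Ā=264.2535, payoff=0.0000, prob=0.015469
DDDUUD: Ā=128.0102, payoff=99.7998, prob=0.000842
UDDUUD: Ā=183.7323, payoff=44.0777, prob=0.003610
DUDUUD: Ā=173.4956, payoff=54.3144, prob=0.003610
UUDUUD: Ā=249.0173, payoff=0.0000, prob=0.015469
DDUUUD: Ā=164.7945, payoff=63.0155, prob=0.003610
UDUUUD: Ā=236.5285, payoff=0.0000, prob=0.015469
DUUUUD: Ā=226.2919, payoff=1.5181, prob=0.015469
UUUUUD: Ā=324.7954, payoff=0.0000, prob=0.066297
DDDDDU: Ā=102.1912, payoff=125.6188, prob=0.000197
UDDDDU: Ā=146.6744, payoff=81.1356, prob=0.000842
DUDDDU: Ā=136.4377, payoff=91.3723, prob=0.000842
UUDDDU: Ā=195.8283, payoff=31.9817, prob=0.003610
DDUDDU: Ā=127.7366, payoff=100.0734, prob=0.000842
UDUDDU: Ā=183.3395, payoff=44.4705, prob=0.003610
DUUDDU: Ā=173.1029, payoff=54.7071, prob=0.003610
UUUDDU: Ā=248.4535, payoff=0.0000, prob=0.015469
DDDUDU: Ā=120.3406, payoff=107.4694, prob=0.000842
UDDUDU: Ā=172.7241, payoff=55.0859, prob=0.003610
DUDUDU: Ā=162.4874, payoff=65.3226, prob=0.003610
UUDUDU: Ā=233.2173, payoff=0.0000, prob=0.015469
DDUUDU: Ā=153.7863, payoff=74.0237, prob=0.003610
UDUUDU: Ā=220.7285, payoff=7.0815, prob=0.015469
DUUUDU: Ā=210.4919, payoff=17.3181, prob=0.015469
UUUUDU: Ā=302.1178, payoff=0.0000, prob=0.066297
DDDDUU: Ā=114.0540, payoff=113.7560, prob=0.000842
UDDDUU: Ā=163.7010, payoff=64.1090, prob=0.003610
DUDDUU: Ā=153.4643, payoff=74.3457, prob=0.003610
UUDDUU: Ā=220.2665, payoff=7.5435, prob=0.015469
DDUDUU: Ā=144.7632, payoff=83.0468, prob=0.003610
UDUDUU: Ā=207.7777, payoff=20.0323, prob=0.015469
DUUDUU: Ā=197.5411, payoff=30.2689, prob=0.015469
UUUDUU: Ā=283.5295, payoff=0.0000, prob=0.066297
DDDUUU: Ā=137.3672, payoff=90.4428, prob=0.003610
UDDUUU: Ā=197.1623, payoff=30.6477, prob=0.015469
DUDUUU: Ā=186.9256, payoff=40.8844, prob=0.015469
UUDUUU: Ā=268.2933, payoff=0.0000, prob=0.066297
DDUUUU: Ā=178.2245, payoff=49.5855, prob=0.015469
UDUUUU: Ā=255.8045, payoff=0.0000, prob=0.066297
DUUUUU: Ā=245.5679, payoff=0.0000, prob=0.066297
UUUUUU: Ā=352.4621, payoff=0.0000, prob=0.284130
Price = Σ prob·payoff / R^6 = 7.787083 / 2.313061 = 3.3666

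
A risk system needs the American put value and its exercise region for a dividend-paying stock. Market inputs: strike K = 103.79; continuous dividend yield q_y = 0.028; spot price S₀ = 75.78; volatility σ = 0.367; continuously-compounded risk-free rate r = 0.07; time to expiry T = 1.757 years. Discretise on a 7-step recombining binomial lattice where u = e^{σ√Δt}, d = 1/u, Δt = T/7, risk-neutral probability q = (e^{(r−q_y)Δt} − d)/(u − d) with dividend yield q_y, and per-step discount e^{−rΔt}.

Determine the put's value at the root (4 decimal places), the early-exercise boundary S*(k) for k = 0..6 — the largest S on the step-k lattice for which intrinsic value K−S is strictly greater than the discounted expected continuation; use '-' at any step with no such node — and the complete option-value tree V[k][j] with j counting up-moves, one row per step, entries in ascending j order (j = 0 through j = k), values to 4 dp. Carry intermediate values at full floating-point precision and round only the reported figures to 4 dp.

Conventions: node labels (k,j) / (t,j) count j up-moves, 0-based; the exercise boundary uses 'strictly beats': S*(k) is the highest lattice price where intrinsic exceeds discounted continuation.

params: Δt=0.25100 u=1.20186 d=0.83205 q=0.48282 e^(-rΔt)=0.98258
t_7 payoffs: 82.8687 73.5701 60.1386 40.7375 12.7134 0.0000 0.0000 0.0000
t_6: node(6,0) S=25.1444 payoff=78.6456 vs cont=77.0140 → 78.6456 [stop]  node(6,1) S=36.3200 payoff=67.4700 vs cont=65.9167 → 67.4700 [stop]  node(6,2) S=52.4626 payoff=51.3274 vs cont=49.8871 → 51.3274 [stop]  node(6,3) S=75.7800 payoff=28.0100 vs cont=26.7331 → 28.0100 [stop]  node(6,4) S=109.4609 payoff=0.0000 vs cont=6.4606 → 6.4606 [wait]  node(6,5) S=158.1116 payoff=0.0000 vs cont=0.0000 → 0.0000 [wait]  node(6,6) S=228.3853 payoff=0.0000 vs cont=0.0000 → 0.0000 [wait]  ⇒ S*(6)=75.7800
t_5: node(5,0) S=30.2199 payoff=73.5701 vs cont=71.9741 → 73.5701 [stop]  node(5,1) S=43.6514 payoff=60.1386 vs cont=58.6367 → 60.1386 [stop]  node(5,2) S=63.0525 payoff=40.7375 vs cont=39.3714 → 40.7375 [stop]  node(5,3) S=91.0766 payoff=12.7134 vs cont=17.2989 → 17.2989 [wait]  node(5,4) S=131.5562 payoff=0.0000 vs cont=3.2831 → 3.2831 [wait]  node(5,5) S=190.0273 payoff=0.0000 vs cont=0.0000 → 0.0000 [wait]  ⇒ S*(5)=63.0525
t_4: node(4,0) S=36.3200 payoff=67.4700 vs cont=65.9167 → 67.4700 [stop]  node(4,1) S=52.4626 payoff=51.3274 vs cont=49.8871 → 51.3274 [stop]  node(4,2) S=75.7800 payoff=28.0100 vs cont=28.9085 → 28.9085 [wait]  node(4,3) S=109.4609 payoff=0.0000 vs cont=10.3484 → 10.3484 [wait]  node(4,4) S=158.1116 payoff=0.0000 vs cont=1.6684 → 1.6684 [wait]  ⇒ S*(4)=52.4626
t_3: node(3,0) S=43.6514 payoff=60.1386 vs cont=58.6367 → 60.1386 [stop]  node(3,1) S=63.0525 payoff=40.7375 vs cont=39.7977 → 40.7375 [stop]  node(3,2) S=91.0766 payoff=12.7134 vs cont=19.5999 → 19.5999 [wait]  node(3,3) S=131.5562 payoff=0.0000 vs cont=6.0503 → 6.0503 [wait]  ⇒ S*(3)=63.0525
t_2: node(2,0) S=52.4626 payoff=51.3274 vs cont=49.8871 → 51.3274 [stop]  node(2,1) S=75.7800 payoff=28.0100 vs cont=30.0001 → 30.0001 [wait]  node(2,2) S=109.4609 payoff=0.0000 vs cont=12.8304 → 12.8304 [wait]  ⇒ S*(2)=52.4626
t_1: node(1,0) S=63.0525 payoff=40.7375 vs cont=40.3155 → 40.7375 [stop]  node(1,1) S=91.0766 payoff=12.7134 vs cont=21.3321 → 21.3321 [wait]  ⇒ S*(1)=63.0525
t_0: node(0,0) S=75.7800 payoff=28.0100 vs cont=30.8219 → 30.8219 [wait]  ⇒ S*(0)=-

price = 30.8219
boundary = - 63.0525 52.4626 63.0525 52.4626 63.0525 75.7800
tree:
30.8219
40.7375 21.3321
51.3274 30.0001 12.8304
60.1386 40.7375 19.5999 6.0503
67.4700 51.3274 28.9085 10.3484 1.6684
73.5701 60.1386 40.7375 17.2989 3.2831 0.0000
78.6456 67.4700 51.3274 28.0100 6.4606 0.0000 0.0000
82.8687 73.5701 60.1386 40.7375 12.7134 0.0000 0.0000 0.0000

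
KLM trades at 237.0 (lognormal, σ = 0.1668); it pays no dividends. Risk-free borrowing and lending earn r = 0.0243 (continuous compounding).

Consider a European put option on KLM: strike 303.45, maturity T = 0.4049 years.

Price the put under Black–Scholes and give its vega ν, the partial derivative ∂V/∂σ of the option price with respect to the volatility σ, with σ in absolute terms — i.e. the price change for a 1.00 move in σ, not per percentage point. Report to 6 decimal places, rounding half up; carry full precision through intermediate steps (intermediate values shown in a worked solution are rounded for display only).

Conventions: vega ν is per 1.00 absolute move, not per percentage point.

price = 63.603730
ν = 5.554462

σ√T = 0.1668·√0.4049 = 0.106138
d₁ = (ln(S/K) + (r+σ²/2)T) / (σ√T) = (ln(237.0/303.45) + (0.0243+0.1668²/2)·0.4049) / 0.106138 = (-0.247157 + 0.015472) / 0.106138 = -2.182871
d₂ = d₁ − σ√T = -2.182871 − 0.106138 = -2.289009
e^{−rT} = 0.990209
N(−d₁) = 0.985477,  N(−d₂) = 0.988961
Put price V = K·e^{−rT}·N(−d₂) − S·N(−d₁) = 297.161859 − 233.558129 = 63.603730
φ(d₁) = (1/√(2π))·e^{−d₁²/2} = 0.036832
ν = S·φ(d₁)·√T = 5.554462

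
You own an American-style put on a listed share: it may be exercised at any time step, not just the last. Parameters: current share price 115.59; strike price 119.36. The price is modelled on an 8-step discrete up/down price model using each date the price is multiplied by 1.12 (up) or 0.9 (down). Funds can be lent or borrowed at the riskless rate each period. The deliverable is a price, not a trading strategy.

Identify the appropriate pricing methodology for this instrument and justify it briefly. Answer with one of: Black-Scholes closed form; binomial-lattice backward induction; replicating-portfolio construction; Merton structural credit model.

Key observation: early exercise of the strike-119.36 put must be checked at each of the 8 dates (spot 115.59), which forces a node-by-node comparison of intrinsic and continuation value backward from expiry.

framework: binomial-lattice backward induction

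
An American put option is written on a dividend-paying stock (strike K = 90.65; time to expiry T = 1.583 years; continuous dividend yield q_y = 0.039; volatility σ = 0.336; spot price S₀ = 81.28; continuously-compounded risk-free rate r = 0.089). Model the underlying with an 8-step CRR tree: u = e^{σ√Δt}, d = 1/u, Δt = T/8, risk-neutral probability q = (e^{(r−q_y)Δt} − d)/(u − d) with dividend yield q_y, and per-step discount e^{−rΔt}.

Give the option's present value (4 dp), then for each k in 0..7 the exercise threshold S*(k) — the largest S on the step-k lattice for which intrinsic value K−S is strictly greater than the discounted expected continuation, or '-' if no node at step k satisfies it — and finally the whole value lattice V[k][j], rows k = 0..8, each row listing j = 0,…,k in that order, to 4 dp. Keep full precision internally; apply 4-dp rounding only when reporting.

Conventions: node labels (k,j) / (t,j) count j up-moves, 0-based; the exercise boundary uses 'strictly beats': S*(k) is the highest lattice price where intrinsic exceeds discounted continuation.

price = 16.1230
boundary = - - 60.2784 51.9099 60.2784 51.9099 60.2784 69.9959
tree:
16.1230
22.4570 10.2605
30.3716 15.2143 5.5912
38.7401 21.8790 8.9829 2.3430
45.9467 30.3716 14.0279 4.1751 0.5642
52.1529 38.7401 21.1309 7.3084 1.1389 0.0000
57.4974 45.9467 30.3716 12.4924 2.2992 0.0000 0.0000
62.1000 52.1529 38.7401 20.6541 4.6415 0.0000 0.0000 0.0000
66.0636 57.4974 45.9467 30.3716 9.3700 0.0000 0.0000 0.0000 0.0000

Δt=0.19787  u=1.16121  d=0.86117  q=0.49584  discount=0.98254
step 8 (expiry): payoffs max(K−S,0) = 66.0636 57.4974 45.9467 30.3716 9.3700 0.0000 0.0000 0.0000 0.0000
step 7: (k=7,j=0): S=28.5500, K−S=62.1000, hold=60.7370 ⇒ V=62.1000 exercise | (k=7,j=1): S=38.4971, K−S=52.1529, hold=50.8664 ⇒ V=52.1529 exercise | (k=7,j=2): S=51.9099, K−S=38.7401, hold=37.5567 ⇒ V=38.7401 exercise | (k=7,j=3): S=69.9959, K−S=20.6541, hold=19.6097 ⇒ V=20.6541 exercise | (k=7,j=4): S=94.3832, K−S=0.0000, hold=4.6415 ⇒ V=4.6415 continue | (k=7,j=5): S=127.2674, K−S=0.0000, hold=0.0000 ⇒ V=0.0000 continue | (k=7,j=6): S=171.6087, K−S=0.0000, hold=0.0000 ⇒ V=0.0000 continue | (k=7,j=7): S=231.3990, K−S=0.0000, hold=0.0000 ⇒ V=0.0000 continue  boundary S*=69.9959
step 6: (k=6,j=0): S=33.1526, K−S=57.4974, hold=56.1699 ⇒ V=57.4974 exercise | (k=6,j=1): S=44.7033, K−S=45.9467, hold=44.7079 ⇒ V=45.9467 exercise | (k=6,j=2): S=60.2784, K−S=30.3716, hold=29.2526 ⇒ V=30.3716 exercise | (k=6,j=3): S=81.2800, K−S=9.3700, hold=12.4924 ⇒ V=12.4924 continue | (k=6,j=4): S=109.5988, K−S=0.0000, hold=2.2992 ⇒ V=2.2992 continue | (k=6,j=5): S=147.7842, K−S=0.0000, hold=0.0000 ⇒ V=0.0000 continue | (k=6,j=6): S=199.2739, K−S=0.0000, hold=0.0000 ⇒ V=0.0000 continue  boundary S*=60.2784
step 5: (k=5,j=0): S=38.4971, K−S=52.1529, hold=50.8664 ⇒ V=52.1529 exercise | (k=5,j=1): S=51.9099, K−S=38.7401, hold=37.5567 ⇒ V=38.7401 exercise | (k=5,j=2): S=69.9959, K−S=20.6541, hold=21.1309 ⇒ V=21.1309 continue | (k=5,j=3): S=94.3832, K−S=0.0000, hold=7.3084 ⇒ V=7.3084 continue | (k=5,j=4): S=127.2674, K−S=0.0000, hold=1.1389 ⇒ V=1.1389 continue | (k=5,j=5): S=171.6087, K−S=0.0000, hold=0.0000 ⇒ V=0.0000 continue  boundary S*=51.9099
step 4: (k=4,j=0): S=44.7033, K−S=45.9467, hold=44.7079 ⇒ V=45.9467 exercise | (k=4,j=1): S=60.2784, K−S=30.3716, hold=29.4849 ⇒ V=30.3716 exercise | (k=4,j=2): S=81.2800, K−S=9.3700, hold=14.0279 ⇒ V=14.0279 continue | (k=4,j=3): S=109.5988, K−S=0.0000, hold=4.1751 ⇒ V=4.1751 continue | (k=4,j=4): S=147.7842, K−S=0.0000, hold=0.5642 ⇒ V=0.5642 continue  boundary S*=60.2784
step 3: (k=3,j=0): S=51.9099, K−S=38.7401, hold=37.5567 ⇒ V=38.7401 exercise | (k=3,j=1): S=69.9959, K−S=20.6541, hold=21.8790 ⇒ V=21.8790 continue | (k=3,j=2): S=94.3832, K−S=0.0000, hold=8.9829 ⇒ V=8.9829 continue | (k=3,j=3): S=127.2674, K−S=0.0000, hold=2.3430 ⇒ V=2.3430 continue  boundary S*=51.9099
step 2: (k=2,j=0): S=60.2784, K−S=30.3716, hold=29.8493 ⇒ V=30.3716 exercise | (k=2,j=1): S=81.2800, K−S=9.3700, hold=15.2143 ⇒ V=15.2143 continue | (k=2,j=2): S=109.5988, K−S=0.0000, hold=5.5912 ⇒ V=5.5912 continue  boundary S*=60.2784
step 1: (k=1,j=0): S=69.9959, K−S=20.6541, hold=22.4570 ⇒ V=22.4570 continue | (k=1,j=1): S=94.3832, K−S=0.0000, hold=10.2605 ⇒ V=10.2605 continue  boundary S*=-
step 0: (k=0,j=0): S=81.2800, K−S=9.3700, hold=16.1230 ⇒ V=16.1230 continue  boundary S*=-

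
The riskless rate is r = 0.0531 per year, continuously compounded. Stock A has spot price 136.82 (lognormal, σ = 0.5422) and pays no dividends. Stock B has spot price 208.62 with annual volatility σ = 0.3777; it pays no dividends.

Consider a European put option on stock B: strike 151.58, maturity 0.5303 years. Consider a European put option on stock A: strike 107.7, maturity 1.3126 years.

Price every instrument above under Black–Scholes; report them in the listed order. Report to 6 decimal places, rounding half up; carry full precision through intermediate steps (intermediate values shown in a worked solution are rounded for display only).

price(stock B put K=151.58) = 2.355697
price(stock A put K=107.7) = 14.111812

[stock B put K=151.58]
σ√T = 0.3777·√0.5303 = 0.275048
d₁ = (ln(S/K) + (r+σ²/2)T) / (σ√T) = (ln(208.62/151.58) + (0.0531+0.3777²/2)·0.5303) / 0.275048 = (0.319401 + 0.065985) / 0.275048 = 1.401159
d₂ = d₁ − σ√T = 1.401159 − 0.275048 = 1.126112
e^{−rT} = 0.972234
N(−d₁) = 0.080583,  N(−d₂) = 0.130059
price = K·e^{−rT}·N(−d₂) − S·N(−d₁) = 19.166975 − 16.811278 = 2.355697
[stock A put K=107.7]
σ√T = 0.5422·√1.3126 = 0.621192
d₁ = (ln(S/K) + (r+σ²/2)T) / (σ√T) = (ln(136.82/107.7) + (0.0531+0.5422²/2)·1.3126) / 0.621192 = (0.239317 + 0.262639) / 0.621192 = 0.808052
d₂ = d₁ − σ√T = 0.808052 − 0.621192 = 0.186860
e^{−rT} = 0.932674
N(−d₁) = 0.209530,  N(−d₂) = 0.425885
price = K·e^{−rT}·N(−d₂) − S·N(−d₁) = 42.779750 − 28.667938 = 14.111812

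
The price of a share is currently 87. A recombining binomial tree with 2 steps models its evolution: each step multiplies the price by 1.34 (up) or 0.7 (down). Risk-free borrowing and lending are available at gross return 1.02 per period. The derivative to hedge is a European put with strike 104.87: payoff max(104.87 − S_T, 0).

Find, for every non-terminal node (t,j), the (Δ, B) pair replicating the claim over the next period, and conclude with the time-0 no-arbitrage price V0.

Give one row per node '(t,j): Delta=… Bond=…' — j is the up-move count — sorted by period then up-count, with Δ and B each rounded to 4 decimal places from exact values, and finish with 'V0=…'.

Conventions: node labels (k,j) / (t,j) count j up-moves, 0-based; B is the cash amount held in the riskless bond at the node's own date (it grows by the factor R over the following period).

Under the risk-neutral measure, an up-move has probability p* = (R−d)/(u−d) = 0.5000 and values discount at R = 1.02.
At maturity the claim pays: V(2,0)=62.2400, V(2,1)=23.2640, V(2,2)=0.0000
  t=1,j=0: stock 60.9000 → up 81.6060 (V=23.2640), down 42.6300 (V=62.2400). Price 41.9137; hedge Δ=-1.0000, bond B=102.8137.
  t=1,j=1: stock 116.5800 → up 156.2172 (V=0.0000), down 81.6060 (V=23.2640). Price 11.4039; hedge Δ=-0.3118, bond B=47.7539.
  t=0,j=0: stock 87.0000 → up 116.5800 (V=11.4039), down 60.9000 (V=41.9137). Price 26.1361; hedge Δ=-0.5479, bond B=73.8077.
Check: Δ(0,0)·S0 + B(0,0) = 26.1361 = V0.

(0,0): Delta=-0.5479 Bond=73.8077
(1,0): Delta=-1.0000 Bond=102.8137
(1,1): Delta=-0.3118 Bond=47.7539
V0=26.1361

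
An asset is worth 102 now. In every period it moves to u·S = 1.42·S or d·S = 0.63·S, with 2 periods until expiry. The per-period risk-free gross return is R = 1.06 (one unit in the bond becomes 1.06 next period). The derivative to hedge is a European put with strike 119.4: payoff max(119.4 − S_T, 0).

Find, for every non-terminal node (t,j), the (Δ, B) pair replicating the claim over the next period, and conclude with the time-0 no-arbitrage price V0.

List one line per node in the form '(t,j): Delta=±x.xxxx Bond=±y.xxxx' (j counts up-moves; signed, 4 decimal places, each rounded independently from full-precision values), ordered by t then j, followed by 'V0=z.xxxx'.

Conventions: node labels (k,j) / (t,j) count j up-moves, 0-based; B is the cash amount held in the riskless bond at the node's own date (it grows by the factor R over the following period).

(0,0): Delta=-0.4502 Bond=72.9370
(1,0): Delta=-1.0000 Bond=112.6415
(1,1): Delta=-0.2460 Bond=47.7360
V0=27.0137

Risk-neutral probability p* = (R−d)/(u−d) = (1.06−0.63)/(1.42−0.63) = 0.5443.
Expiry values: V(2,0)=78.9162, V(2,1)=28.1508, V(2,2)=0.0000
(1,0): S=64.2600. Δ = (V_up−V_dn)/(S_up−S_dn) = (28.1508−78.9162)/(91.2492−40.4838) = -1.0000. V = [p*·28.1508 + (1−p*)·78.9162]/1.06 = 48.3815. B = V − Δ·S = 112.6415.
(1,1): S=144.8400. Δ = (V_up−V_dn)/(S_up−S_dn) = (0.0000−28.1508)/(205.6728−91.2492) = -0.2460. V = [p*·0.0000 + (1−p*)·28.1508]/1.06 = 12.1021. B = V − Δ·S = 47.7360.
(0,0): S=102.0000. Δ = (V_up−V_dn)/(S_up−S_dn) = (12.1021−48.3815)/(144.8400−64.2600) = -0.4502. V = [p*·12.1021 + (1−p*)·48.3815]/1.06 = 27.0137. B = V − Δ·S = 72.9370.
Check: Δ(0,0)·S0 + B(0,0) = 27.0137 = V0.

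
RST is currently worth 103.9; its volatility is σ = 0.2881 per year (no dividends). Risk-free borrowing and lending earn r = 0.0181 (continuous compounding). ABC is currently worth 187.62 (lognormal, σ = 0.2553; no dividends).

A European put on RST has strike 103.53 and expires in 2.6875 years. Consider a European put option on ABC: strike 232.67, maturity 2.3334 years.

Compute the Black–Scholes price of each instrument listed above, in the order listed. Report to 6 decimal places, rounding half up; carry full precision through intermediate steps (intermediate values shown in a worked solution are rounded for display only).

price(RST put K=103.53) = 16.373499
price(ABC put K=232.67) = 52.482658

[RST put K=103.53]
σ√T = 0.2881·√2.6875 = 0.472300
d₁ = (ln(S/K) + (r+σ²/2)T) / (σ√T) = (ln(103.9/103.53) + (0.0181+0.2881²/2)·2.6875) / 0.472300 = (0.003567 + 0.160177) / 0.472300 = 0.346697
d₂ = d₁ − σ√T = 0.346697 − 0.472300 = -0.125603
e^{−rT} = 0.952520
N(−d₁) = 0.364410,  N(−d₂) = 0.549977
price = K·e^{−rT}·N(−d₂) − S·N(−d₁) = 54.235660 − 37.862161 = 16.373499
[ABC put K=232.67]
σ√T = 0.2553·√2.3334 = 0.389983
d₁ = (ln(S/K) + (r+σ²/2)T) / (σ√T) = (ln(187.62/232.67) + (0.0181+0.2553²/2)·2.3334) / 0.389983 = (-0.215202 + 0.118278) / 0.389983 = -0.248536
d₂ = d₁ − σ√T = -0.248536 − 0.389983 = -0.638519
e^{−rT} = 0.958645
N(−d₁) = 0.598140,  N(−d₂) = 0.738432
price = K·e^{−rT}·N(−d₂) − S·N(−d₁) = 164.705697 − 112.223039 = 52.482658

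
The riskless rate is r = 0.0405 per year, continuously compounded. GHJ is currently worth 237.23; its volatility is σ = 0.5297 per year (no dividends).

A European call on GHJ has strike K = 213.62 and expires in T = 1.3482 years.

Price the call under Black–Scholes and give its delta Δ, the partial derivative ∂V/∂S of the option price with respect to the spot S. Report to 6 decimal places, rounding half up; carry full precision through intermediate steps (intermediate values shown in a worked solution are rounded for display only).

price = 72.275883
Δ = 0.714556

σ√T = 0.5297·√1.3482 = 0.615045
d₁ = (ln(S/K) + (r+σ²/2)T) / (σ√T) = (ln(237.23/213.62) + (0.0405+0.5297²/2)·1.3482) / 0.615045 = (0.104831 + 0.243742) / 0.615045 = 0.566745
d₂ = d₁ − σ√T = 0.566745 − 0.615045 = -0.048300
e^{−rT} = 0.946862
N(d₁) = 0.714556,  N(d₂) = 0.480738
Call price V = S·N(d₁) − K·e^{−rT}·N(d₂) = 169.514188 − 97.238305 = 72.275883
Δ = N(d₁) = 0.714556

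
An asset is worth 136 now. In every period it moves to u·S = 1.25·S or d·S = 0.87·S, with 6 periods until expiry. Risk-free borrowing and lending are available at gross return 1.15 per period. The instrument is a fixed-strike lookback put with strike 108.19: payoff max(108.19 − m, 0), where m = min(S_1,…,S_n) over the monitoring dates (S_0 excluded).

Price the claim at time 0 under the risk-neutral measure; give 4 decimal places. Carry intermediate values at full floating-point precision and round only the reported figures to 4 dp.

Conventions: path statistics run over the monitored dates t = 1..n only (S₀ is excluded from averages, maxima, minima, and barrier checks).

With p* = (R−d)/(u−d) = 0.7368, sum probability × payoff across the paths and divide by R^6.
Enumerate all 2^6 = 64 price paths (U = up ×1.25, D = down ×0.87); each path with k up-moves has probability p*^k·(1−p*)^(6−k).
DDDDDD: m=58.9732, payoff=49.2168, prob=0.000332
UDDDDD: m=84.7316, payoff=23.4584, prob=0.000930
DUDDDD: m=84.7316, payoff=23.4584, prob=0.000930
UUDDDD: m=121.7407, payoff=0.0000, prob=0.002604
DDUDDD: m=84.7316, payoff=23.4584, prob=0.000930
UDUDDD: m=121.7407, payoff=0.0000, prob=0.002604
DUUDDD: m=118.3200, payoff=0.0000, prob=0.002604
UUUDDD: m=170.0000, payoff=0.0000, prob=0.007291
DDDUDD: m=84.7316, payoff=23.4584, prob=0.000930
UDDUDD: m=121.7407, payoff=0.0000, prob=0.002604
DUDUDD: m=118.3200, payoff=0.0000, prob=0.002604
UUDUDD: m=170.0000, payoff=0.0000, prob=0.007291
DDUUDD: m=102.9384, payoff=5.2516, prob=0.002604
UDUUDD: m=147.9000, payoff=0.0000, prob=0.007291
DUUUDD: m=118.3200, payoff=0.0000, prob=0.007291
UUUUDD: m=170.0000, payoff=0.0000, prob=0.020414
DDDDUD: m=77.9141, payoff=30.2759, prob=0.000930
UDDDUD: m=111.9455, payoff=0.0000, prob=0.002604
DUDDUD: m=111.9455, payoff=0.0000, prob=0.002604
UUDDUD: m=160.8413, payoff=0.0000, prob=0.007291
DDUDUD: m=102.9384, payoff=5.2516, prob=0.002604
UDUDUD: m=147.9000, payoff=0.0000, prob=0.007291
DUUDUD: m=118.3200, payoff=0.0000, prob=0.007291
UUUDUD: m=170.0000, payoff=0.0000, prob=0.020414
DDDUUD: m=89.5564, payoff=18.6336, prob=0.002604
UDDUUD: m=128.6730, payoff=0.0000, prob=0.007291
DUDUUD: m=118.3200, payoff=0.0000, prob=0.007291
UUDUUD: m=170.0000, payoff=0.0000, prob=0.020414
DDUUUD: m=102.9384, payoff=5.2516, prob=0.007291
UDUUUD: m=147.9000, payoff=0.0000, prob=0.020414
DUUUUD: m=118.3200, payoff=0.0000, prob=0.020414
UUUUUD: m=170.0000, payoff=0.0000, prob=0.057160
DDDDDU: m=67.7852, payoff=40.4048, prob=0.000930
UDDDDU: m=97.3926, payoff=10.7974, prob=0.002604
DUDDDU: m=97.3926, payoff=10.7974, prob=0.002604
UUDDDU: m=139.9319, payoff=0.0000, prob=0.007291
DDUDDU: m=97.3926, payoff=10.7974, prob=0.002604
UDUDDU: m=139.9319, payoff=0.0000, prob=0.007291
DUUDDU: m=118.3200, payoff=0.0000, prob=0.007291
UUUDDU: m=170.0000, payoff=0.0000, prob=0.020414
DDDUDU: m=89.5564, payoff=18.6336, prob=0.002604
UDDUDU: m=128.6730, payoff=0.0000, prob=0.007291
DUDUDU: m=118.3200, payoff=0.0000, prob=0.007291
UUDUDU: m=170.0000, payoff=0.0000, prob=0.020414
DDUUDU: m=102.9384, payoff=5.2516, prob=0.007291
UDUUDU: m=147.9000, payoff=0.0000, prob=0.020414
DUUUDU: m=118.3200, payoff=0.0000, prob=0.020414
UUUUDU: m=170.0000, payoff=0.0000, prob=0.057160
DDDDUU: m=77.9141, payoff=30.2759, prob=0.002604
UDDDUU: m=111.9455, payoff=0.0000, prob=0.007291
DUDDUU: m=111.9455, payoff=0.0000, prob=0.007291
UUDDUU: m=160.8413, payoff=0.0000, prob=0.020414
DDUDUU: m=102.9384, payoff=5.2516, prob=0.007291
UDUDUU: m=147.9000, payoff=0.0000, prob=0.020414
DUUDUU: m=118.3200, payoff=0.0000, prob=0.020414
UUUDUU: m=170.0000, payoff=0.0000, prob=0.057160
DDDUUU: m=89.5564, payoff=18.6336, prob=0.007291
UDDUUU: m=128.6730, payoff=0.0000, prob=0.020414
DUDUUU: m=118.3200, payoff=0.0000, prob=0.020414
UUDUUU: m=170.0000, payoff=0.0000, prob=0.057160
DDUUUU: m=102.9384, payoff=5.2516, prob=0.020414
UDUUUU: m=147.9000, payoff=0.0000, prob=0.057160
DUUUUU: m=118.3200, payoff=0.0000, prob=0.057160
UUUUUU: m=170.0000, payoff=0.0000, prob=0.160047
Price = Σ prob·payoff / R^6 = 0.814824 / 2.313061 = 0.3523

price = 0.3523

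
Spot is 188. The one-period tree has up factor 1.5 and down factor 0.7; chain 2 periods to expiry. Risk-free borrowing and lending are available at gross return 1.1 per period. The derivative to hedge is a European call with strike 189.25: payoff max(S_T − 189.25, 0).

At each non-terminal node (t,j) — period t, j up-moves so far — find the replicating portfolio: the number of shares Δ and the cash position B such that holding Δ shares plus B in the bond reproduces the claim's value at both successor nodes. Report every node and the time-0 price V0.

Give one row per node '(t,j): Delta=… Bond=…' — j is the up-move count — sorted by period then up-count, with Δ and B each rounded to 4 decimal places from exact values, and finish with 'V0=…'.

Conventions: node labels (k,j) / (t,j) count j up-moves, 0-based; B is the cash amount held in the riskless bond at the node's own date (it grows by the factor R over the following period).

The replicating-portfolio and risk-neutral prices coincide; use p* = (1.1−0.7)/(1.5−0.7) = 0.5000 for the latter.
Terminal payoffs: V(2,0)=0.0000, V(2,1)=8.1500, V(2,2)=233.7500
Node (1,0) S=131.6000: V=(p*·8.1500+(1−p*)·0.0000)/1.1=3.7045; Δ=(8.1500−0.0000)/(197.4000−92.1200)=0.0774; B=V−Δ·S=-6.4830
Node (1,1) S=282.0000: V=(p*·233.7500+(1−p*)·8.1500)/1.1=109.9545; Δ=(233.7500−8.1500)/(423.0000−197.4000)=1.0000; B=V−Δ·S=-172.0455
Node (0,0) S=188.0000: V=(p*·109.9545+(1−p*)·3.7045)/1.1=51.6632; Δ=(109.9545−3.7045)/(282.0000−131.6000)=0.7064; B=V−Δ·S=-81.1493
Verification: the root portfolio costs Δ(0,0)·S0 + B(0,0) = 51.6632, matching V0.

(0,0): Delta=0.7064 Bond=-81.1493
(1,0): Delta=0.0774 Bond=-6.4830
(1,1): Delta=1.0000 Bond=-172.0455
V0=51.6632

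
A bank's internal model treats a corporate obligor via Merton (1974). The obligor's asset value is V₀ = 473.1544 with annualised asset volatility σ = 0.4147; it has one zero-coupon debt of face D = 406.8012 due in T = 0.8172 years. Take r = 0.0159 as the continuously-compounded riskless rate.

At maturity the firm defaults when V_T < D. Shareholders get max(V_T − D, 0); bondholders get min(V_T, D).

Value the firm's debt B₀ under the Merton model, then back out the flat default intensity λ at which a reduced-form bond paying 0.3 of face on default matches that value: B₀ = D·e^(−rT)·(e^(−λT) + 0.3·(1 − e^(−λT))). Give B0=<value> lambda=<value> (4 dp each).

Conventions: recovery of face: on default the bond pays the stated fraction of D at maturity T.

Apply the equity-as-call identities (strike 406.8012, horizon 0.8172 years):
d₁ = [ln(V₀/D) + (r + σ²/2)T] / (σ√T)
   = [ln(473.1544/406.8012) + (0.0159 + 0.5·0.4147²)·0.8172] / (0.4147·√0.8172)
   = [0.151097 + 0.083263] / 0.374885 = 0.625152
d₂ = d₁ − σ√T = 0.625152 − 0.374885 = 0.250267
N(d₁) = 0.734064,  N(d₂) = 0.598809,  e^(−rT) = 0.987091
E₀ = V₀·N(d₁) − D·e^(−rT)·N(d₂)
   = 473.1544·0.734064 − 406.8012·0.987091·0.598809 = 106.874039
B₀ = V₀ − E₀ = 473.1544 − 106.874039 = 366.280361
e^(−λT) = (B₀·e^(rT)/D − 0.3)/(1 − 0.3) = (366.2804·1.013078/406.8012 − 0.3)/0.7 = 0.87452457
λ = −ln(0.87452457)/0.8172 = 0.164066

B0=366.2804 lambda=0.1641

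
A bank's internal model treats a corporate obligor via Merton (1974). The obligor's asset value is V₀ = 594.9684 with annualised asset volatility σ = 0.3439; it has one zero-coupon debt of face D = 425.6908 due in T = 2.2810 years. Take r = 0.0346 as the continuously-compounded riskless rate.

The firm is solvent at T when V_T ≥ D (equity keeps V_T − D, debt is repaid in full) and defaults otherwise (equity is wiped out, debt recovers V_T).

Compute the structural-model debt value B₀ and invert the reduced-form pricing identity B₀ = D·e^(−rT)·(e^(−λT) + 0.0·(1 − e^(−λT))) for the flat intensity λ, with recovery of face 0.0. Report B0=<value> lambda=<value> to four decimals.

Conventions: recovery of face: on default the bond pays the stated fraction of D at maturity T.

B0=363.5929 lambda=0.0345

With assets at 594.9684 and a single debt payment of 425.6908 at 2.2810 years:
d₁ = [ln(V₀/D) + (r + σ²/2)T] / (σ√T)
   = [ln(594.9684/425.6908) + (0.0346 + 0.5·0.3439²)·2.2810] / (0.3439·√2.2810)
   = [0.334795 + 0.213806] / 0.519391 = 1.056239
d₂ = d₁ − σ√T = 1.056239 − 0.519391 = 0.536847
N(d₁) = 0.854570,  N(d₂) = 0.704313,  e^(−rT) = 0.924111
E₀ = V₀·N(d₁) − D·e^(−rT)·N(d₂)
   = 594.9684·0.854570 − 425.6908·0.924111·0.704313 = 231.375532
B₀ = V₀ − E₀ = 594.9684 − 231.375532 = 363.592868
e^(−λT) = (B₀·e^(rT)/D − 0)/(1 − 0) = (363.5929·1.082121/425.6908 − 0)/1 = 0.92426558
λ = −ln(0.92426558)/2.2810 = 0.034527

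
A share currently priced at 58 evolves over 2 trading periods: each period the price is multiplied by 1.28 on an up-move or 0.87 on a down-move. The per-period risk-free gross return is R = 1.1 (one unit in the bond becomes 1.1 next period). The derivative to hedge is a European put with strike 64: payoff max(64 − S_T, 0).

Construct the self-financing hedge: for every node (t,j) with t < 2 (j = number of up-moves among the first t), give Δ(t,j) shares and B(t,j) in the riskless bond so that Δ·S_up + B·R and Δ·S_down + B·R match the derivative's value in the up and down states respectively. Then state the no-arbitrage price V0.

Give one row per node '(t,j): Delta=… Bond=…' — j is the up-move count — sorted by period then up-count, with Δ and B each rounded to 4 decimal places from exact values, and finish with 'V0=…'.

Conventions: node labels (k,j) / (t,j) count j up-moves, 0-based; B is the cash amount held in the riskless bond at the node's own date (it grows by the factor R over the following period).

(0,0): Delta=-0.3373 Bond=22.7678
(1,0): Delta=-0.9715 Bond=57.0460
(1,1): Delta=0.0000 Bond=0.0000
V0=3.2017

Arbitrage-free pricing uses the up-move probability p* = (R−d)/(u−d) = 0.5610, discounting each step at R = 1.1.
Expiry values: V(2,0)=20.0998, V(2,1)=0.0000, V(2,2)=0.0000
(1,0): S=50.4600. Δ = (V_up−V_dn)/(S_up−S_dn) = (0.0000−20.0998)/(64.5888−43.9002) = -0.9715. V = [p*·0.0000 + (1−p*)·20.0998]/1.1 = 8.0221. B = V − Δ·S = 57.0460.
(1,1): S=74.2400. Δ = (V_up−V_dn)/(S_up−S_dn) = (0.0000−0.0000)/(95.0272−64.5888) = 0.0000. V = [p*·0.0000 + (1−p*)·0.0000]/1.1 = 0.0000. B = V − Δ·S = 0.0000.
(0,0): S=58.0000. Δ = (V_up−V_dn)/(S_up−S_dn) = (0.0000−8.0221)/(74.2400−50.4600) = -0.3373. V = [p*·0.0000 + (1−p*)·8.0221]/1.1 = 3.2017. B = V − Δ·S = 22.7678.
As a check, the time-0 holding Δ(0,0)·S0 + B(0,0) comes to 3.2017 — exactly V0.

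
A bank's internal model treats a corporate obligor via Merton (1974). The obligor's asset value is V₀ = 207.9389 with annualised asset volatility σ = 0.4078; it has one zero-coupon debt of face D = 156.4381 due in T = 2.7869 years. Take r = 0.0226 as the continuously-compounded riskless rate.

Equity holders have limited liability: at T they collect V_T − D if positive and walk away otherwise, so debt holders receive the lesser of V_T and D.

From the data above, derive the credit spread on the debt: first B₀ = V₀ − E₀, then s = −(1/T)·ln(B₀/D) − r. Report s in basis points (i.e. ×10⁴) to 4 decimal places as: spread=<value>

Apply the equity-as-call identities (strike 156.4381, horizon 2.7869 years):
d₁ = [ln(V₀/D) + (r + σ²/2)T] / (σ√T)
   = [ln(207.9389/156.4381) + (0.0226 + 0.5·0.4078²)·2.7869] / (0.4078·√2.7869)
   = [0.284584 + 0.294716] / 0.680782 = 0.850933
d₂ = d₁ − σ√T = 0.850933 − 0.680782 = 0.170151
N(d₁) = 0.802597,  N(d₂) = 0.567554,  e^(−rT) = 0.938959
E₀ = V₀·N(d₁) − D·e^(−rT)·N(d₂)
   = 207.9389·0.802597 − 156.4381·0.938959·0.567554 = 83.523641
B₀ = V₀ − E₀ = 207.9389 − 83.523641 = 124.415259
spread = −(1/T)·ln(B₀/D) − r = −(1/2.7869)·ln(124.415259/156.4381) − 0.0226 = 0.05958292
in basis points: 0.05958292 × 10⁴ = 595.8292 bp

spread=595.8292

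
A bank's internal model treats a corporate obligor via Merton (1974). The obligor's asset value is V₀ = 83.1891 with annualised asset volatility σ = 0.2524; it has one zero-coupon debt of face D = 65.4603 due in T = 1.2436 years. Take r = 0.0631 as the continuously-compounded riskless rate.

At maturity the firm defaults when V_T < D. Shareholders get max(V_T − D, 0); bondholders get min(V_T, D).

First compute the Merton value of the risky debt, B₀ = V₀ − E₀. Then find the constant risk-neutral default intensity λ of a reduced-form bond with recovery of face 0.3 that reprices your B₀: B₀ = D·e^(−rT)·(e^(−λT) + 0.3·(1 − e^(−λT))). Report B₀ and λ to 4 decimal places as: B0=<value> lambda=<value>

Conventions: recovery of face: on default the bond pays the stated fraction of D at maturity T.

B0=59.2380 lambda=0.0247

Apply the equity-as-call identities (strike 65.4603, horizon 1.2436 years):
d₁ = [ln(V₀/D) + (r + σ²/2)T] / (σ√T)
   = [ln(83.1891/65.4603) + (0.0631 + 0.5·0.2524²)·1.2436] / (0.2524·√1.2436)
   = [0.239672 + 0.118083] / 0.281468 = 1.271034
d₂ = d₁ − σ√T = 1.271034 − 0.281468 = 0.989565
N(d₁) = 0.898142,  N(d₂) = 0.838807,  e^(−rT) = 0.924529
E₀ = V₀·N(d₁) − D·e^(−rT)·N(d₂)
   = 83.1891·0.898142 − 65.4603·0.924529·0.838807 = 23.951078
B₀ = V₀ − E₀ = 83.1891 − 23.951078 = 59.238022
e^(−λT) = (B₀·e^(rT)/D − 0.3)/(1 − 0.3) = (59.2380·1.081632/65.4603 − 0.3)/0.7 = 0.96974013
λ = −ln(0.96974013)/1.2436 = 0.024708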